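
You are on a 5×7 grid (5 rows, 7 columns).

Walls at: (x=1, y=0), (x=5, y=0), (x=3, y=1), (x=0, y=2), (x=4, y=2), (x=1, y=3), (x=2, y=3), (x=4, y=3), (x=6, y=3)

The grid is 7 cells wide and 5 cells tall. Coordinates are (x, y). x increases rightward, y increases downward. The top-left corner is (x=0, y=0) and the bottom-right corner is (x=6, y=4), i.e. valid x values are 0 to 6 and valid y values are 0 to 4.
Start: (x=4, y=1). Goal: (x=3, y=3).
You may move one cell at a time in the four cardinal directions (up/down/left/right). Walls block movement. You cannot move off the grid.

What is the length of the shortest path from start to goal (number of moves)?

BFS from (x=4, y=1) until reaching (x=3, y=3):
  Distance 0: (x=4, y=1)
  Distance 1: (x=4, y=0), (x=5, y=1)
  Distance 2: (x=3, y=0), (x=6, y=1), (x=5, y=2)
  Distance 3: (x=2, y=0), (x=6, y=0), (x=6, y=2), (x=5, y=3)
  Distance 4: (x=2, y=1), (x=5, y=4)
  Distance 5: (x=1, y=1), (x=2, y=2), (x=4, y=4), (x=6, y=4)
  Distance 6: (x=0, y=1), (x=1, y=2), (x=3, y=2), (x=3, y=4)
  Distance 7: (x=0, y=0), (x=3, y=3), (x=2, y=4)  <- goal reached here
One shortest path (7 moves): (x=4, y=1) -> (x=4, y=0) -> (x=3, y=0) -> (x=2, y=0) -> (x=2, y=1) -> (x=2, y=2) -> (x=3, y=2) -> (x=3, y=3)

Answer: Shortest path length: 7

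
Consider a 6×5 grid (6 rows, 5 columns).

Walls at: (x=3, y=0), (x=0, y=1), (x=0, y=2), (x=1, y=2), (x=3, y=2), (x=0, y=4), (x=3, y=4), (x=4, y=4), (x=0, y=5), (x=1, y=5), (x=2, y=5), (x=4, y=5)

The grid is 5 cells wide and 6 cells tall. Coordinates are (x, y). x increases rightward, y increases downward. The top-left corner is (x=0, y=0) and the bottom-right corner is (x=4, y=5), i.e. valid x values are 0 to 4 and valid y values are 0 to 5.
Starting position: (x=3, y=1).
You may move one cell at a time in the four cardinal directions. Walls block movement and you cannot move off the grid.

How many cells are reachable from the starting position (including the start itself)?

Answer: Reachable cells: 17

Derivation:
BFS flood-fill from (x=3, y=1):
  Distance 0: (x=3, y=1)
  Distance 1: (x=2, y=1), (x=4, y=1)
  Distance 2: (x=2, y=0), (x=4, y=0), (x=1, y=1), (x=2, y=2), (x=4, y=2)
  Distance 3: (x=1, y=0), (x=2, y=3), (x=4, y=3)
  Distance 4: (x=0, y=0), (x=1, y=3), (x=3, y=3), (x=2, y=4)
  Distance 5: (x=0, y=3), (x=1, y=4)
Total reachable: 17 (grid has 18 open cells total)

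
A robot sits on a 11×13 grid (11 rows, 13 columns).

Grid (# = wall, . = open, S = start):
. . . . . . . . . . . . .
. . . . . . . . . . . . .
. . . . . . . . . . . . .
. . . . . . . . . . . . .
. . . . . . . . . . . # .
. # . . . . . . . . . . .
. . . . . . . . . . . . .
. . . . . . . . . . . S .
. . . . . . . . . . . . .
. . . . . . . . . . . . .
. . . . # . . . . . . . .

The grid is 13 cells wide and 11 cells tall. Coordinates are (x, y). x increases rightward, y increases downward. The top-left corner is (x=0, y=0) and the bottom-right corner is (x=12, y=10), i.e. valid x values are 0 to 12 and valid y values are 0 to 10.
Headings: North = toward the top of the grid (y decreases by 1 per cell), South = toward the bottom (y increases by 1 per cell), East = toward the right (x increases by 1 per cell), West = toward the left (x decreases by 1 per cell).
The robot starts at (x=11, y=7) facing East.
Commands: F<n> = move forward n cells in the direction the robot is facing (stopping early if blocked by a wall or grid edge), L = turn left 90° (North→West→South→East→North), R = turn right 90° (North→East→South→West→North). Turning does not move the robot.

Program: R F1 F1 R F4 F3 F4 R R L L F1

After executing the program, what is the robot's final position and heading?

Answer: Final position: (x=0, y=9), facing West

Derivation:
Start: (x=11, y=7), facing East
  R: turn right, now facing South
  F1: move forward 1, now at (x=11, y=8)
  F1: move forward 1, now at (x=11, y=9)
  R: turn right, now facing West
  F4: move forward 4, now at (x=7, y=9)
  F3: move forward 3, now at (x=4, y=9)
  F4: move forward 4, now at (x=0, y=9)
  R: turn right, now facing North
  R: turn right, now facing East
  L: turn left, now facing North
  L: turn left, now facing West
  F1: move forward 0/1 (blocked), now at (x=0, y=9)
Final: (x=0, y=9), facing West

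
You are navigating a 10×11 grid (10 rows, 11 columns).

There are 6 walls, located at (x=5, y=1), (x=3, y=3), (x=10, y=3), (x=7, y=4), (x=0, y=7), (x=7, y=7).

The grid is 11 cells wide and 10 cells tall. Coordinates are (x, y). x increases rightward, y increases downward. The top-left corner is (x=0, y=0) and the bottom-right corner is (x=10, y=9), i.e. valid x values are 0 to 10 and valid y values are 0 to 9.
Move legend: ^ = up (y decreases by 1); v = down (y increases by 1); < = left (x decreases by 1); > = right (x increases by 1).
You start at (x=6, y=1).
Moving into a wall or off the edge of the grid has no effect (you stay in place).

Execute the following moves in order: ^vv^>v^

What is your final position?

Answer: Final position: (x=7, y=1)

Derivation:
Start: (x=6, y=1)
  ^ (up): (x=6, y=1) -> (x=6, y=0)
  v (down): (x=6, y=0) -> (x=6, y=1)
  v (down): (x=6, y=1) -> (x=6, y=2)
  ^ (up): (x=6, y=2) -> (x=6, y=1)
  > (right): (x=6, y=1) -> (x=7, y=1)
  v (down): (x=7, y=1) -> (x=7, y=2)
  ^ (up): (x=7, y=2) -> (x=7, y=1)
Final: (x=7, y=1)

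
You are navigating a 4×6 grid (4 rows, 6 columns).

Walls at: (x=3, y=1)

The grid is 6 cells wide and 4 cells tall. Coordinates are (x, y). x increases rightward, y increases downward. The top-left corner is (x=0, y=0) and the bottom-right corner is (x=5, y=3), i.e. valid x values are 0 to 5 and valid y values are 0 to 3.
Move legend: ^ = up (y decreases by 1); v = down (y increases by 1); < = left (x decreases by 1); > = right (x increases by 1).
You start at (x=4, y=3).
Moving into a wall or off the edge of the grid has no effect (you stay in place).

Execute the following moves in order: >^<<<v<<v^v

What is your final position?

Answer: Final position: (x=0, y=3)

Derivation:
Start: (x=4, y=3)
  > (right): (x=4, y=3) -> (x=5, y=3)
  ^ (up): (x=5, y=3) -> (x=5, y=2)
  < (left): (x=5, y=2) -> (x=4, y=2)
  < (left): (x=4, y=2) -> (x=3, y=2)
  < (left): (x=3, y=2) -> (x=2, y=2)
  v (down): (x=2, y=2) -> (x=2, y=3)
  < (left): (x=2, y=3) -> (x=1, y=3)
  < (left): (x=1, y=3) -> (x=0, y=3)
  v (down): blocked, stay at (x=0, y=3)
  ^ (up): (x=0, y=3) -> (x=0, y=2)
  v (down): (x=0, y=2) -> (x=0, y=3)
Final: (x=0, y=3)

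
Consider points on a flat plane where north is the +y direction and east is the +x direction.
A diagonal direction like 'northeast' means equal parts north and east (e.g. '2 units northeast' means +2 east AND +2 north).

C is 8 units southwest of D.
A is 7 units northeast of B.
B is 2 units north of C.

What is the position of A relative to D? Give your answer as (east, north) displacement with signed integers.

Place D at the origin (east=0, north=0).
  C is 8 units southwest of D: delta (east=-8, north=-8); C at (east=-8, north=-8).
  B is 2 units north of C: delta (east=+0, north=+2); B at (east=-8, north=-6).
  A is 7 units northeast of B: delta (east=+7, north=+7); A at (east=-1, north=1).
Therefore A relative to D: (east=-1, north=1).

Answer: A is at (east=-1, north=1) relative to D.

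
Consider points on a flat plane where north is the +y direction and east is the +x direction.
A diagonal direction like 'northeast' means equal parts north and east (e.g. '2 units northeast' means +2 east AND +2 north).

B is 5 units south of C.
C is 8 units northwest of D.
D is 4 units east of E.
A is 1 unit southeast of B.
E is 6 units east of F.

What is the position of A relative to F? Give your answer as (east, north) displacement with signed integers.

Answer: A is at (east=3, north=2) relative to F.

Derivation:
Place F at the origin (east=0, north=0).
  E is 6 units east of F: delta (east=+6, north=+0); E at (east=6, north=0).
  D is 4 units east of E: delta (east=+4, north=+0); D at (east=10, north=0).
  C is 8 units northwest of D: delta (east=-8, north=+8); C at (east=2, north=8).
  B is 5 units south of C: delta (east=+0, north=-5); B at (east=2, north=3).
  A is 1 unit southeast of B: delta (east=+1, north=-1); A at (east=3, north=2).
Therefore A relative to F: (east=3, north=2).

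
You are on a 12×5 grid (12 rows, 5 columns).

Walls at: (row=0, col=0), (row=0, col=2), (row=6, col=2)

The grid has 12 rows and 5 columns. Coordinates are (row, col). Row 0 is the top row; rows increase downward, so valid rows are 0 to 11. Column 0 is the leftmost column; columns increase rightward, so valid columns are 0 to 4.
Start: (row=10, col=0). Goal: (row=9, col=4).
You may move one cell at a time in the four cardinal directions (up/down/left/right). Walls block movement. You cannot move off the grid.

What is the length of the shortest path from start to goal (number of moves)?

BFS from (row=10, col=0) until reaching (row=9, col=4):
  Distance 0: (row=10, col=0)
  Distance 1: (row=9, col=0), (row=10, col=1), (row=11, col=0)
  Distance 2: (row=8, col=0), (row=9, col=1), (row=10, col=2), (row=11, col=1)
  Distance 3: (row=7, col=0), (row=8, col=1), (row=9, col=2), (row=10, col=3), (row=11, col=2)
  Distance 4: (row=6, col=0), (row=7, col=1), (row=8, col=2), (row=9, col=3), (row=10, col=4), (row=11, col=3)
  Distance 5: (row=5, col=0), (row=6, col=1), (row=7, col=2), (row=8, col=3), (row=9, col=4), (row=11, col=4)  <- goal reached here
One shortest path (5 moves): (row=10, col=0) -> (row=10, col=1) -> (row=10, col=2) -> (row=10, col=3) -> (row=10, col=4) -> (row=9, col=4)

Answer: Shortest path length: 5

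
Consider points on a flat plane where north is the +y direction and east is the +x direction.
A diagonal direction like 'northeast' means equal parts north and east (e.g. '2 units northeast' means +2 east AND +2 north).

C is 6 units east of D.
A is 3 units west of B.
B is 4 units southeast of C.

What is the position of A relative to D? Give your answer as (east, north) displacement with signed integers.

Place D at the origin (east=0, north=0).
  C is 6 units east of D: delta (east=+6, north=+0); C at (east=6, north=0).
  B is 4 units southeast of C: delta (east=+4, north=-4); B at (east=10, north=-4).
  A is 3 units west of B: delta (east=-3, north=+0); A at (east=7, north=-4).
Therefore A relative to D: (east=7, north=-4).

Answer: A is at (east=7, north=-4) relative to D.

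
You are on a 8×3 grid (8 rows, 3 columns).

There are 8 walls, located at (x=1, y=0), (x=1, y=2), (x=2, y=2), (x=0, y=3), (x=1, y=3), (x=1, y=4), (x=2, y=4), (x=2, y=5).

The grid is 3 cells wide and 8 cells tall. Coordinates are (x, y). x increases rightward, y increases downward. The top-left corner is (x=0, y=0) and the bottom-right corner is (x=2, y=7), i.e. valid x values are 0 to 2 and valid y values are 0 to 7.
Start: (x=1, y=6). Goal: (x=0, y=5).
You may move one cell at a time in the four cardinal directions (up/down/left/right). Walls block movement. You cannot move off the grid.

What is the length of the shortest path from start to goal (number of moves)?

Answer: Shortest path length: 2

Derivation:
BFS from (x=1, y=6) until reaching (x=0, y=5):
  Distance 0: (x=1, y=6)
  Distance 1: (x=1, y=5), (x=0, y=6), (x=2, y=6), (x=1, y=7)
  Distance 2: (x=0, y=5), (x=0, y=7), (x=2, y=7)  <- goal reached here
One shortest path (2 moves): (x=1, y=6) -> (x=0, y=6) -> (x=0, y=5)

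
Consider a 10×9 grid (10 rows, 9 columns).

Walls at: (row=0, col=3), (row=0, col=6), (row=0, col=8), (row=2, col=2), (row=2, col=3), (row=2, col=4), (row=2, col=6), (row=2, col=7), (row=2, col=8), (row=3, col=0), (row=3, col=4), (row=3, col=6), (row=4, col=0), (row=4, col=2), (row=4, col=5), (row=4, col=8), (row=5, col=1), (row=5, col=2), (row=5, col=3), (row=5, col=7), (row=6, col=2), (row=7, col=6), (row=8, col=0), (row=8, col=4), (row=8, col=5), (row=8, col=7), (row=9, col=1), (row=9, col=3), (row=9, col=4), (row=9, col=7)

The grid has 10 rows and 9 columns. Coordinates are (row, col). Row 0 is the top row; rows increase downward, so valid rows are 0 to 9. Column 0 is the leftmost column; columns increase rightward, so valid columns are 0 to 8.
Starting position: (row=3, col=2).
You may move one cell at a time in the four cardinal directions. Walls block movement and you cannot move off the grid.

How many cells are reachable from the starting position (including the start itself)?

Answer: Reachable cells: 56

Derivation:
BFS flood-fill from (row=3, col=2):
  Distance 0: (row=3, col=2)
  Distance 1: (row=3, col=1), (row=3, col=3)
  Distance 2: (row=2, col=1), (row=4, col=1), (row=4, col=3)
  Distance 3: (row=1, col=1), (row=2, col=0), (row=4, col=4)
  Distance 4: (row=0, col=1), (row=1, col=0), (row=1, col=2), (row=5, col=4)
  Distance 5: (row=0, col=0), (row=0, col=2), (row=1, col=3), (row=5, col=5), (row=6, col=4)
  Distance 6: (row=1, col=4), (row=5, col=6), (row=6, col=3), (row=6, col=5), (row=7, col=4)
  Distance 7: (row=0, col=4), (row=1, col=5), (row=4, col=6), (row=6, col=6), (row=7, col=3), (row=7, col=5)
  Distance 8: (row=0, col=5), (row=1, col=6), (row=2, col=5), (row=4, col=7), (row=6, col=7), (row=7, col=2), (row=8, col=3)
  Distance 9: (row=1, col=7), (row=3, col=5), (row=3, col=7), (row=6, col=8), (row=7, col=1), (row=7, col=7), (row=8, col=2)
  Distance 10: (row=0, col=7), (row=1, col=8), (row=3, col=8), (row=5, col=8), (row=6, col=1), (row=7, col=0), (row=7, col=8), (row=8, col=1), (row=9, col=2)
  Distance 11: (row=6, col=0), (row=8, col=8)
  Distance 12: (row=5, col=0), (row=9, col=8)
Total reachable: 56 (grid has 60 open cells total)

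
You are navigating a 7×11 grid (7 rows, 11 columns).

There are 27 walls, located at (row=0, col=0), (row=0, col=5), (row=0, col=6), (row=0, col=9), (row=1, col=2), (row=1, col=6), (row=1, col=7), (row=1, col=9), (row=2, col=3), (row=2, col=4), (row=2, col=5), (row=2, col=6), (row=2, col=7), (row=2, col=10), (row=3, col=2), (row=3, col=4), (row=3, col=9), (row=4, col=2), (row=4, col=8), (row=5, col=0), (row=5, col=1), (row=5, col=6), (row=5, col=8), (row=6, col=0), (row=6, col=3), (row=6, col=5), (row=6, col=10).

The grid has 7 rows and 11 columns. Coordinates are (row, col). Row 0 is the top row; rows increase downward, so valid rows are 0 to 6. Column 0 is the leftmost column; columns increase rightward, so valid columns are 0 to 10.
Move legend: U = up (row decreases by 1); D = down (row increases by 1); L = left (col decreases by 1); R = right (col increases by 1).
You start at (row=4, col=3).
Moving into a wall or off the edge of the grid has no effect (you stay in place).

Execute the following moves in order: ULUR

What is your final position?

Start: (row=4, col=3)
  U (up): (row=4, col=3) -> (row=3, col=3)
  L (left): blocked, stay at (row=3, col=3)
  U (up): blocked, stay at (row=3, col=3)
  R (right): blocked, stay at (row=3, col=3)
Final: (row=3, col=3)

Answer: Final position: (row=3, col=3)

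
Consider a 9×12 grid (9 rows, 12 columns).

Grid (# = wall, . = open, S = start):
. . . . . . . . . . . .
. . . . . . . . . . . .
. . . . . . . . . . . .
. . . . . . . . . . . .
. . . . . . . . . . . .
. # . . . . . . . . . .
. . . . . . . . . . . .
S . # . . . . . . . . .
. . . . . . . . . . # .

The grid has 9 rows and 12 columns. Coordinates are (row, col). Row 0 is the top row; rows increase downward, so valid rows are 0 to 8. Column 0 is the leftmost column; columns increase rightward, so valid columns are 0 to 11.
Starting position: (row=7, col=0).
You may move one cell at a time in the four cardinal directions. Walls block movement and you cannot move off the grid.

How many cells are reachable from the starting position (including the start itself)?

Answer: Reachable cells: 105

Derivation:
BFS flood-fill from (row=7, col=0):
  Distance 0: (row=7, col=0)
  Distance 1: (row=6, col=0), (row=7, col=1), (row=8, col=0)
  Distance 2: (row=5, col=0), (row=6, col=1), (row=8, col=1)
  Distance 3: (row=4, col=0), (row=6, col=2), (row=8, col=2)
  Distance 4: (row=3, col=0), (row=4, col=1), (row=5, col=2), (row=6, col=3), (row=8, col=3)
  Distance 5: (row=2, col=0), (row=3, col=1), (row=4, col=2), (row=5, col=3), (row=6, col=4), (row=7, col=3), (row=8, col=4)
  Distance 6: (row=1, col=0), (row=2, col=1), (row=3, col=2), (row=4, col=3), (row=5, col=4), (row=6, col=5), (row=7, col=4), (row=8, col=5)
  Distance 7: (row=0, col=0), (row=1, col=1), (row=2, col=2), (row=3, col=3), (row=4, col=4), (row=5, col=5), (row=6, col=6), (row=7, col=5), (row=8, col=6)
  Distance 8: (row=0, col=1), (row=1, col=2), (row=2, col=3), (row=3, col=4), (row=4, col=5), (row=5, col=6), (row=6, col=7), (row=7, col=6), (row=8, col=7)
  Distance 9: (row=0, col=2), (row=1, col=3), (row=2, col=4), (row=3, col=5), (row=4, col=6), (row=5, col=7), (row=6, col=8), (row=7, col=7), (row=8, col=8)
  Distance 10: (row=0, col=3), (row=1, col=4), (row=2, col=5), (row=3, col=6), (row=4, col=7), (row=5, col=8), (row=6, col=9), (row=7, col=8), (row=8, col=9)
  Distance 11: (row=0, col=4), (row=1, col=5), (row=2, col=6), (row=3, col=7), (row=4, col=8), (row=5, col=9), (row=6, col=10), (row=7, col=9)
  Distance 12: (row=0, col=5), (row=1, col=6), (row=2, col=7), (row=3, col=8), (row=4, col=9), (row=5, col=10), (row=6, col=11), (row=7, col=10)
  Distance 13: (row=0, col=6), (row=1, col=7), (row=2, col=8), (row=3, col=9), (row=4, col=10), (row=5, col=11), (row=7, col=11)
  Distance 14: (row=0, col=7), (row=1, col=8), (row=2, col=9), (row=3, col=10), (row=4, col=11), (row=8, col=11)
  Distance 15: (row=0, col=8), (row=1, col=9), (row=2, col=10), (row=3, col=11)
  Distance 16: (row=0, col=9), (row=1, col=10), (row=2, col=11)
  Distance 17: (row=0, col=10), (row=1, col=11)
  Distance 18: (row=0, col=11)
Total reachable: 105 (grid has 105 open cells total)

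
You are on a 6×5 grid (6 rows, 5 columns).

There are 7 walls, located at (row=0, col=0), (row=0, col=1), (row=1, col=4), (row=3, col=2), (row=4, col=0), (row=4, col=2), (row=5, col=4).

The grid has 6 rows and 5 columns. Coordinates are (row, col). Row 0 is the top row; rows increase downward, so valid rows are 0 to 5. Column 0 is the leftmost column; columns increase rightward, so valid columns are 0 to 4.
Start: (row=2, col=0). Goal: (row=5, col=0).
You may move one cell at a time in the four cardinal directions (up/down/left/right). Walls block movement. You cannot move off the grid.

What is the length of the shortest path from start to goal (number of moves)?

Answer: Shortest path length: 5

Derivation:
BFS from (row=2, col=0) until reaching (row=5, col=0):
  Distance 0: (row=2, col=0)
  Distance 1: (row=1, col=0), (row=2, col=1), (row=3, col=0)
  Distance 2: (row=1, col=1), (row=2, col=2), (row=3, col=1)
  Distance 3: (row=1, col=2), (row=2, col=3), (row=4, col=1)
  Distance 4: (row=0, col=2), (row=1, col=3), (row=2, col=4), (row=3, col=3), (row=5, col=1)
  Distance 5: (row=0, col=3), (row=3, col=4), (row=4, col=3), (row=5, col=0), (row=5, col=2)  <- goal reached here
One shortest path (5 moves): (row=2, col=0) -> (row=2, col=1) -> (row=3, col=1) -> (row=4, col=1) -> (row=5, col=1) -> (row=5, col=0)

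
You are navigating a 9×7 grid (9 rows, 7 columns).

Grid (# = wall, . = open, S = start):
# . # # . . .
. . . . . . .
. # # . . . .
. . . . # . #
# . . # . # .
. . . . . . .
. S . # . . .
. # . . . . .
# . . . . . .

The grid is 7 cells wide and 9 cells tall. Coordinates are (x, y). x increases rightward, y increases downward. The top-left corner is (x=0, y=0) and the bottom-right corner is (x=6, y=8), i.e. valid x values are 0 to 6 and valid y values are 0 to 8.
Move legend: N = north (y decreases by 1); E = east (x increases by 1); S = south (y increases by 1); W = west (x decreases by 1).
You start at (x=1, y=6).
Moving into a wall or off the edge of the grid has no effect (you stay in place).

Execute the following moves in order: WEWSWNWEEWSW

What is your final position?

Answer: Final position: (x=0, y=6)

Derivation:
Start: (x=1, y=6)
  W (west): (x=1, y=6) -> (x=0, y=6)
  E (east): (x=0, y=6) -> (x=1, y=6)
  W (west): (x=1, y=6) -> (x=0, y=6)
  S (south): (x=0, y=6) -> (x=0, y=7)
  W (west): blocked, stay at (x=0, y=7)
  N (north): (x=0, y=7) -> (x=0, y=6)
  W (west): blocked, stay at (x=0, y=6)
  E (east): (x=0, y=6) -> (x=1, y=6)
  E (east): (x=1, y=6) -> (x=2, y=6)
  W (west): (x=2, y=6) -> (x=1, y=6)
  S (south): blocked, stay at (x=1, y=6)
  W (west): (x=1, y=6) -> (x=0, y=6)
Final: (x=0, y=6)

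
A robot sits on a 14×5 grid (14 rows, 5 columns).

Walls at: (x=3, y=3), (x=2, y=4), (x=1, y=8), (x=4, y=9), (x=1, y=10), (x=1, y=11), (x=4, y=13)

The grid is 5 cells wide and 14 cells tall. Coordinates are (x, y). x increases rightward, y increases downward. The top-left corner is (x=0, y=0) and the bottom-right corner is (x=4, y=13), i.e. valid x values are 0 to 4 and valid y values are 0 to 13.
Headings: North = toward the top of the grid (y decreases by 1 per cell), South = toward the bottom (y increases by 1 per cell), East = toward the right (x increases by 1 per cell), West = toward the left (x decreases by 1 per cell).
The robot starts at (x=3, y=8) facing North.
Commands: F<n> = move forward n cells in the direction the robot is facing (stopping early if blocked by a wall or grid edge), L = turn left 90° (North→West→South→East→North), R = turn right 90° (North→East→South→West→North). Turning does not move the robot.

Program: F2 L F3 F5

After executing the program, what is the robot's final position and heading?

Start: (x=3, y=8), facing North
  F2: move forward 2, now at (x=3, y=6)
  L: turn left, now facing West
  F3: move forward 3, now at (x=0, y=6)
  F5: move forward 0/5 (blocked), now at (x=0, y=6)
Final: (x=0, y=6), facing West

Answer: Final position: (x=0, y=6), facing West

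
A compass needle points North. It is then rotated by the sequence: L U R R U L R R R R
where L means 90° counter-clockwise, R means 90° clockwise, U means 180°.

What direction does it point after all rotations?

Start: North
  L (left (90° counter-clockwise)) -> West
  U (U-turn (180°)) -> East
  R (right (90° clockwise)) -> South
  R (right (90° clockwise)) -> West
  U (U-turn (180°)) -> East
  L (left (90° counter-clockwise)) -> North
  R (right (90° clockwise)) -> East
  R (right (90° clockwise)) -> South
  R (right (90° clockwise)) -> West
  R (right (90° clockwise)) -> North
Final: North

Answer: Final heading: North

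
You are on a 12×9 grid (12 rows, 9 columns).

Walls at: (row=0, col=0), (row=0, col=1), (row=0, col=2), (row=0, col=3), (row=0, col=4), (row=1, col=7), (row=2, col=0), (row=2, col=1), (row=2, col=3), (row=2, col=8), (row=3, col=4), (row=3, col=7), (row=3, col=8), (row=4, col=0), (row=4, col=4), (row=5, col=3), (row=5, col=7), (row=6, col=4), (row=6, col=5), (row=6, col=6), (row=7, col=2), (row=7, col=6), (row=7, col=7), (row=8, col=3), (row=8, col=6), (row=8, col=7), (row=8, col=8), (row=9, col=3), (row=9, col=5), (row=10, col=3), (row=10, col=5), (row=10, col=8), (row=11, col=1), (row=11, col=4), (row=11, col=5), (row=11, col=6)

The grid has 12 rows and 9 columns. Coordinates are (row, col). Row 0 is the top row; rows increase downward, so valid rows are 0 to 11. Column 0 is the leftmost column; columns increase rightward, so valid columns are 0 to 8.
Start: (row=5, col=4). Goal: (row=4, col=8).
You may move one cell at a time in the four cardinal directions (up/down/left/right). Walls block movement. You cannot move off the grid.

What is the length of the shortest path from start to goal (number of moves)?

Answer: Shortest path length: 5

Derivation:
BFS from (row=5, col=4) until reaching (row=4, col=8):
  Distance 0: (row=5, col=4)
  Distance 1: (row=5, col=5)
  Distance 2: (row=4, col=5), (row=5, col=6)
  Distance 3: (row=3, col=5), (row=4, col=6)
  Distance 4: (row=2, col=5), (row=3, col=6), (row=4, col=7)
  Distance 5: (row=1, col=5), (row=2, col=4), (row=2, col=6), (row=4, col=8)  <- goal reached here
One shortest path (5 moves): (row=5, col=4) -> (row=5, col=5) -> (row=5, col=6) -> (row=4, col=6) -> (row=4, col=7) -> (row=4, col=8)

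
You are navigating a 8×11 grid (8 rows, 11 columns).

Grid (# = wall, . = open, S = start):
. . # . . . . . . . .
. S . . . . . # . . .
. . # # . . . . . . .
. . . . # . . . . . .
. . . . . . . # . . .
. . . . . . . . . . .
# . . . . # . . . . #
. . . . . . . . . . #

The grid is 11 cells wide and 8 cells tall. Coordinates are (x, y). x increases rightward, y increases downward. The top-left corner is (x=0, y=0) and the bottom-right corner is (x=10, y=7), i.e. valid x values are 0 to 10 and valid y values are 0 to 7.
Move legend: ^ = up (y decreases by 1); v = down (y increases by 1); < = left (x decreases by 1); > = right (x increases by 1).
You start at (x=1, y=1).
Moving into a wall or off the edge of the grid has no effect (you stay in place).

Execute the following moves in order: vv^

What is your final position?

Start: (x=1, y=1)
  v (down): (x=1, y=1) -> (x=1, y=2)
  v (down): (x=1, y=2) -> (x=1, y=3)
  ^ (up): (x=1, y=3) -> (x=1, y=2)
Final: (x=1, y=2)

Answer: Final position: (x=1, y=2)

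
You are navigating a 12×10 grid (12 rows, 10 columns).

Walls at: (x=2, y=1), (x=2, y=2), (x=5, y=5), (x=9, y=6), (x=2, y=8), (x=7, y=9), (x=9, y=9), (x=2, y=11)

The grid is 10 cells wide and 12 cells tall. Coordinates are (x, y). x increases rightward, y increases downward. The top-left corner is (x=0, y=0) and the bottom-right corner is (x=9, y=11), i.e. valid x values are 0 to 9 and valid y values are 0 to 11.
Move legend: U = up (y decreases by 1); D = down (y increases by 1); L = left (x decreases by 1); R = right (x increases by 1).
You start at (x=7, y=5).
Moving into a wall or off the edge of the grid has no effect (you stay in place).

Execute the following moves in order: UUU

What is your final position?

Start: (x=7, y=5)
  U (up): (x=7, y=5) -> (x=7, y=4)
  U (up): (x=7, y=4) -> (x=7, y=3)
  U (up): (x=7, y=3) -> (x=7, y=2)
Final: (x=7, y=2)

Answer: Final position: (x=7, y=2)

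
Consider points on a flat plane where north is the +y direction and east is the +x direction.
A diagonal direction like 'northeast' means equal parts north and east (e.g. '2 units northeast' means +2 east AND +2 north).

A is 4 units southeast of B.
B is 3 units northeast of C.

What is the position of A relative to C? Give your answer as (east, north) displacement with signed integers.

Place C at the origin (east=0, north=0).
  B is 3 units northeast of C: delta (east=+3, north=+3); B at (east=3, north=3).
  A is 4 units southeast of B: delta (east=+4, north=-4); A at (east=7, north=-1).
Therefore A relative to C: (east=7, north=-1).

Answer: A is at (east=7, north=-1) relative to C.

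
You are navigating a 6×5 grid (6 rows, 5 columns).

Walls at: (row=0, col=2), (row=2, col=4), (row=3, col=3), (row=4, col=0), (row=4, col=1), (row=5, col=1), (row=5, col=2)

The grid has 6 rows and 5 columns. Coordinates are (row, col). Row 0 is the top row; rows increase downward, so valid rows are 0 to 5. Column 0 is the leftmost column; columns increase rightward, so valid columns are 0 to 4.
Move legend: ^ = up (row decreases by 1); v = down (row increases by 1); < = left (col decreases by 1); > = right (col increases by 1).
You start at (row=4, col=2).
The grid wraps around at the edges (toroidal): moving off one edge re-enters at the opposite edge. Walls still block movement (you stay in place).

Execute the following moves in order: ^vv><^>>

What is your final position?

Answer: Final position: (row=3, col=2)

Derivation:
Start: (row=4, col=2)
  ^ (up): (row=4, col=2) -> (row=3, col=2)
  v (down): (row=3, col=2) -> (row=4, col=2)
  v (down): blocked, stay at (row=4, col=2)
  > (right): (row=4, col=2) -> (row=4, col=3)
  < (left): (row=4, col=3) -> (row=4, col=2)
  ^ (up): (row=4, col=2) -> (row=3, col=2)
  > (right): blocked, stay at (row=3, col=2)
  > (right): blocked, stay at (row=3, col=2)
Final: (row=3, col=2)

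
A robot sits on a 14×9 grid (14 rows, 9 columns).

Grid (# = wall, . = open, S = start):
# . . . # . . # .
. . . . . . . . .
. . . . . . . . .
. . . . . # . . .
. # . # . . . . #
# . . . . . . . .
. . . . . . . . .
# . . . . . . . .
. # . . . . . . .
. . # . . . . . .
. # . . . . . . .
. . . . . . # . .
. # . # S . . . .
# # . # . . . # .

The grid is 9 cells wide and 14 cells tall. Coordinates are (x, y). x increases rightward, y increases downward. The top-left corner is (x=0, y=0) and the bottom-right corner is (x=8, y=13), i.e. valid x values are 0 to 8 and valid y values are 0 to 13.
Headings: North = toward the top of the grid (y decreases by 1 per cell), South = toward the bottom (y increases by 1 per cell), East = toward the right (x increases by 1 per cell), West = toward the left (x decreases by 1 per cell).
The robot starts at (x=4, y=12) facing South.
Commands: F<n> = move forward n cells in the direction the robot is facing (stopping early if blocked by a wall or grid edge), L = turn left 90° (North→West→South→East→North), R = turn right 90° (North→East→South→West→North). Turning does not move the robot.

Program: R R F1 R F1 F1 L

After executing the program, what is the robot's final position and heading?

Answer: Final position: (x=5, y=11), facing North

Derivation:
Start: (x=4, y=12), facing South
  R: turn right, now facing West
  R: turn right, now facing North
  F1: move forward 1, now at (x=4, y=11)
  R: turn right, now facing East
  F1: move forward 1, now at (x=5, y=11)
  F1: move forward 0/1 (blocked), now at (x=5, y=11)
  L: turn left, now facing North
Final: (x=5, y=11), facing North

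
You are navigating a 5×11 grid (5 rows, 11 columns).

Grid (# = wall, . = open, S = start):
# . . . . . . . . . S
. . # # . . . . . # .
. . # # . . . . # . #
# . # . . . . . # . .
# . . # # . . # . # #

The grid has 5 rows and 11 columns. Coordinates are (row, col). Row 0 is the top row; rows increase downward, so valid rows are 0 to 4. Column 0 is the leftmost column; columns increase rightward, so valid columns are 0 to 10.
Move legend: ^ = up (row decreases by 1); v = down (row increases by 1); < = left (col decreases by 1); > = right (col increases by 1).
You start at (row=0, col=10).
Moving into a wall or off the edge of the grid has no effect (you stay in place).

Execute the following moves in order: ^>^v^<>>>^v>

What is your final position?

Start: (row=0, col=10)
  ^ (up): blocked, stay at (row=0, col=10)
  > (right): blocked, stay at (row=0, col=10)
  ^ (up): blocked, stay at (row=0, col=10)
  v (down): (row=0, col=10) -> (row=1, col=10)
  ^ (up): (row=1, col=10) -> (row=0, col=10)
  < (left): (row=0, col=10) -> (row=0, col=9)
  > (right): (row=0, col=9) -> (row=0, col=10)
  > (right): blocked, stay at (row=0, col=10)
  > (right): blocked, stay at (row=0, col=10)
  ^ (up): blocked, stay at (row=0, col=10)
  v (down): (row=0, col=10) -> (row=1, col=10)
  > (right): blocked, stay at (row=1, col=10)
Final: (row=1, col=10)

Answer: Final position: (row=1, col=10)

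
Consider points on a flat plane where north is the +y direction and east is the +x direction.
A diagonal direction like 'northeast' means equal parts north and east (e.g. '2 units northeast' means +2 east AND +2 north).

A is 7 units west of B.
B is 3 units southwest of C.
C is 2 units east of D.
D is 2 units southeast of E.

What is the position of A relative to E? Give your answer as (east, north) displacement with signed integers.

Place E at the origin (east=0, north=0).
  D is 2 units southeast of E: delta (east=+2, north=-2); D at (east=2, north=-2).
  C is 2 units east of D: delta (east=+2, north=+0); C at (east=4, north=-2).
  B is 3 units southwest of C: delta (east=-3, north=-3); B at (east=1, north=-5).
  A is 7 units west of B: delta (east=-7, north=+0); A at (east=-6, north=-5).
Therefore A relative to E: (east=-6, north=-5).

Answer: A is at (east=-6, north=-5) relative to E.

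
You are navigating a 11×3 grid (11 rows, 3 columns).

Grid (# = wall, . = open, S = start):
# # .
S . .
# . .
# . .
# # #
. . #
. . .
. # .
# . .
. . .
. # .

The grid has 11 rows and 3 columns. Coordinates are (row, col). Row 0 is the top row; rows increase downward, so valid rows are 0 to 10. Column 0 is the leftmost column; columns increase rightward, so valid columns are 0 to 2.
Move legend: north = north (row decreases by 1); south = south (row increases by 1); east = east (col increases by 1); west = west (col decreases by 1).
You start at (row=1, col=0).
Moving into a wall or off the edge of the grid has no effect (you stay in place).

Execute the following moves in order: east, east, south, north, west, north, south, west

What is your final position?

Answer: Final position: (row=2, col=1)

Derivation:
Start: (row=1, col=0)
  east (east): (row=1, col=0) -> (row=1, col=1)
  east (east): (row=1, col=1) -> (row=1, col=2)
  south (south): (row=1, col=2) -> (row=2, col=2)
  north (north): (row=2, col=2) -> (row=1, col=2)
  west (west): (row=1, col=2) -> (row=1, col=1)
  north (north): blocked, stay at (row=1, col=1)
  south (south): (row=1, col=1) -> (row=2, col=1)
  west (west): blocked, stay at (row=2, col=1)
Final: (row=2, col=1)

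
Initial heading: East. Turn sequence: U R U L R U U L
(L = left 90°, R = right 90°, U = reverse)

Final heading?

Answer: Final heading: East

Derivation:
Start: East
  U (U-turn (180°)) -> West
  R (right (90° clockwise)) -> North
  U (U-turn (180°)) -> South
  L (left (90° counter-clockwise)) -> East
  R (right (90° clockwise)) -> South
  U (U-turn (180°)) -> North
  U (U-turn (180°)) -> South
  L (left (90° counter-clockwise)) -> East
Final: East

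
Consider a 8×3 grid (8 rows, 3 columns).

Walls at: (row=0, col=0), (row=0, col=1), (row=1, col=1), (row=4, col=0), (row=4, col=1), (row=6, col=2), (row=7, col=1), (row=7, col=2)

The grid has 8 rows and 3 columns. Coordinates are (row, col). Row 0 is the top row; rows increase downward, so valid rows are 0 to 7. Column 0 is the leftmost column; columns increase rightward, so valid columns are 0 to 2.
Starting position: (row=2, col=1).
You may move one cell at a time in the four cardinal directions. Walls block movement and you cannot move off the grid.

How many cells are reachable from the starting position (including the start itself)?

Answer: Reachable cells: 16

Derivation:
BFS flood-fill from (row=2, col=1):
  Distance 0: (row=2, col=1)
  Distance 1: (row=2, col=0), (row=2, col=2), (row=3, col=1)
  Distance 2: (row=1, col=0), (row=1, col=2), (row=3, col=0), (row=3, col=2)
  Distance 3: (row=0, col=2), (row=4, col=2)
  Distance 4: (row=5, col=2)
  Distance 5: (row=5, col=1)
  Distance 6: (row=5, col=0), (row=6, col=1)
  Distance 7: (row=6, col=0)
  Distance 8: (row=7, col=0)
Total reachable: 16 (grid has 16 open cells total)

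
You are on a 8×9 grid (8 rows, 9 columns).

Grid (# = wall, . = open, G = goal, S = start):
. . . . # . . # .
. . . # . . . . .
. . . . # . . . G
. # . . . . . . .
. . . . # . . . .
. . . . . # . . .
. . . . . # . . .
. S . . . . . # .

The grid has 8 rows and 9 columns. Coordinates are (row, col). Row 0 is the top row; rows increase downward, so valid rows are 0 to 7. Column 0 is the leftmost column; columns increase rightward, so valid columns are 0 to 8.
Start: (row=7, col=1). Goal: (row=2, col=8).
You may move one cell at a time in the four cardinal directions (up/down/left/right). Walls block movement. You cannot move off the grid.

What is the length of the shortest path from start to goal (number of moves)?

Answer: Shortest path length: 12

Derivation:
BFS from (row=7, col=1) until reaching (row=2, col=8):
  Distance 0: (row=7, col=1)
  Distance 1: (row=6, col=1), (row=7, col=0), (row=7, col=2)
  Distance 2: (row=5, col=1), (row=6, col=0), (row=6, col=2), (row=7, col=3)
  Distance 3: (row=4, col=1), (row=5, col=0), (row=5, col=2), (row=6, col=3), (row=7, col=4)
  Distance 4: (row=4, col=0), (row=4, col=2), (row=5, col=3), (row=6, col=4), (row=7, col=5)
  Distance 5: (row=3, col=0), (row=3, col=2), (row=4, col=3), (row=5, col=4), (row=7, col=6)
  Distance 6: (row=2, col=0), (row=2, col=2), (row=3, col=3), (row=6, col=6)
  Distance 7: (row=1, col=0), (row=1, col=2), (row=2, col=1), (row=2, col=3), (row=3, col=4), (row=5, col=6), (row=6, col=7)
  Distance 8: (row=0, col=0), (row=0, col=2), (row=1, col=1), (row=3, col=5), (row=4, col=6), (row=5, col=7), (row=6, col=8)
  Distance 9: (row=0, col=1), (row=0, col=3), (row=2, col=5), (row=3, col=6), (row=4, col=5), (row=4, col=7), (row=5, col=8), (row=7, col=8)
  Distance 10: (row=1, col=5), (row=2, col=6), (row=3, col=7), (row=4, col=8)
  Distance 11: (row=0, col=5), (row=1, col=4), (row=1, col=6), (row=2, col=7), (row=3, col=8)
  Distance 12: (row=0, col=6), (row=1, col=7), (row=2, col=8)  <- goal reached here
One shortest path (12 moves): (row=7, col=1) -> (row=7, col=2) -> (row=7, col=3) -> (row=7, col=4) -> (row=7, col=5) -> (row=7, col=6) -> (row=6, col=6) -> (row=6, col=7) -> (row=6, col=8) -> (row=5, col=8) -> (row=4, col=8) -> (row=3, col=8) -> (row=2, col=8)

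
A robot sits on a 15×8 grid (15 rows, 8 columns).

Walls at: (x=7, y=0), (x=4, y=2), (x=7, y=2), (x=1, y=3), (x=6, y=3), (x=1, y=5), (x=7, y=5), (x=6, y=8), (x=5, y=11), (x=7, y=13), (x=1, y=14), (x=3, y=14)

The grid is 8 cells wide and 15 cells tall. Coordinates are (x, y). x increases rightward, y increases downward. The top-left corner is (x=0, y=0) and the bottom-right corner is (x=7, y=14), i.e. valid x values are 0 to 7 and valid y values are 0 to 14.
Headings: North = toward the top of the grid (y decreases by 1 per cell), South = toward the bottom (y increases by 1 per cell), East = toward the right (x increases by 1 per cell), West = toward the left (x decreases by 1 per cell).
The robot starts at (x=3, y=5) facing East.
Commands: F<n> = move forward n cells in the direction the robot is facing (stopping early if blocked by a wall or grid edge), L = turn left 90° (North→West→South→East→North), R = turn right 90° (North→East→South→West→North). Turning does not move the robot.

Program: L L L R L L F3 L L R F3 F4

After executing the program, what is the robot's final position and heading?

Start: (x=3, y=5), facing East
  L: turn left, now facing North
  L: turn left, now facing West
  L: turn left, now facing South
  R: turn right, now facing West
  L: turn left, now facing South
  L: turn left, now facing East
  F3: move forward 3, now at (x=6, y=5)
  L: turn left, now facing North
  L: turn left, now facing West
  R: turn right, now facing North
  F3: move forward 1/3 (blocked), now at (x=6, y=4)
  F4: move forward 0/4 (blocked), now at (x=6, y=4)
Final: (x=6, y=4), facing North

Answer: Final position: (x=6, y=4), facing North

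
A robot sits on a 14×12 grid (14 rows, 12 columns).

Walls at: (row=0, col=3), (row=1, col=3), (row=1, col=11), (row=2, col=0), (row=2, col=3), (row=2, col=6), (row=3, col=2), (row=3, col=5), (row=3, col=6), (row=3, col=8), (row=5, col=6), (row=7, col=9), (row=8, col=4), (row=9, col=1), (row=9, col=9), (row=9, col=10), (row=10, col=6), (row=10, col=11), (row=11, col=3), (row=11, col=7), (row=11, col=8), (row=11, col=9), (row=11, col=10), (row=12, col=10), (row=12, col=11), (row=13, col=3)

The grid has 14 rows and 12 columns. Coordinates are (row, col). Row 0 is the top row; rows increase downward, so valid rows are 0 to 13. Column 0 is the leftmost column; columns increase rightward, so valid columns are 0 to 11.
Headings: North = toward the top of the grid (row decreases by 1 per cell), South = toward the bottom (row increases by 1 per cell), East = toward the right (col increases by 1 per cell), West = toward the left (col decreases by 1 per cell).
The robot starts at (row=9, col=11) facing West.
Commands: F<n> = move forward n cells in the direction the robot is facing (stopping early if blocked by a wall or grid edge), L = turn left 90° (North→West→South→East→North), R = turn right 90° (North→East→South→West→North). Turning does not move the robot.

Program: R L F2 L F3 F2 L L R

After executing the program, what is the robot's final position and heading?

Start: (row=9, col=11), facing West
  R: turn right, now facing North
  L: turn left, now facing West
  F2: move forward 0/2 (blocked), now at (row=9, col=11)
  L: turn left, now facing South
  F3: move forward 0/3 (blocked), now at (row=9, col=11)
  F2: move forward 0/2 (blocked), now at (row=9, col=11)
  L: turn left, now facing East
  L: turn left, now facing North
  R: turn right, now facing East
Final: (row=9, col=11), facing East

Answer: Final position: (row=9, col=11), facing East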